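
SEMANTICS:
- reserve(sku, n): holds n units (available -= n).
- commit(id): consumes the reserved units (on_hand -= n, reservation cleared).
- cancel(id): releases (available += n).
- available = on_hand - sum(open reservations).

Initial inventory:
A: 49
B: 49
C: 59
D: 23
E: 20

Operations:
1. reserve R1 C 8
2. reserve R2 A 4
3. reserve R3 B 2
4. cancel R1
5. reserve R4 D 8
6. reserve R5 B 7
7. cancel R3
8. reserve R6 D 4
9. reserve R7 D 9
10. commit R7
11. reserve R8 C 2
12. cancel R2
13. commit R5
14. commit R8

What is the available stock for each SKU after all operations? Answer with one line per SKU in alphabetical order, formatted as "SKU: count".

Step 1: reserve R1 C 8 -> on_hand[A=49 B=49 C=59 D=23 E=20] avail[A=49 B=49 C=51 D=23 E=20] open={R1}
Step 2: reserve R2 A 4 -> on_hand[A=49 B=49 C=59 D=23 E=20] avail[A=45 B=49 C=51 D=23 E=20] open={R1,R2}
Step 3: reserve R3 B 2 -> on_hand[A=49 B=49 C=59 D=23 E=20] avail[A=45 B=47 C=51 D=23 E=20] open={R1,R2,R3}
Step 4: cancel R1 -> on_hand[A=49 B=49 C=59 D=23 E=20] avail[A=45 B=47 C=59 D=23 E=20] open={R2,R3}
Step 5: reserve R4 D 8 -> on_hand[A=49 B=49 C=59 D=23 E=20] avail[A=45 B=47 C=59 D=15 E=20] open={R2,R3,R4}
Step 6: reserve R5 B 7 -> on_hand[A=49 B=49 C=59 D=23 E=20] avail[A=45 B=40 C=59 D=15 E=20] open={R2,R3,R4,R5}
Step 7: cancel R3 -> on_hand[A=49 B=49 C=59 D=23 E=20] avail[A=45 B=42 C=59 D=15 E=20] open={R2,R4,R5}
Step 8: reserve R6 D 4 -> on_hand[A=49 B=49 C=59 D=23 E=20] avail[A=45 B=42 C=59 D=11 E=20] open={R2,R4,R5,R6}
Step 9: reserve R7 D 9 -> on_hand[A=49 B=49 C=59 D=23 E=20] avail[A=45 B=42 C=59 D=2 E=20] open={R2,R4,R5,R6,R7}
Step 10: commit R7 -> on_hand[A=49 B=49 C=59 D=14 E=20] avail[A=45 B=42 C=59 D=2 E=20] open={R2,R4,R5,R6}
Step 11: reserve R8 C 2 -> on_hand[A=49 B=49 C=59 D=14 E=20] avail[A=45 B=42 C=57 D=2 E=20] open={R2,R4,R5,R6,R8}
Step 12: cancel R2 -> on_hand[A=49 B=49 C=59 D=14 E=20] avail[A=49 B=42 C=57 D=2 E=20] open={R4,R5,R6,R8}
Step 13: commit R5 -> on_hand[A=49 B=42 C=59 D=14 E=20] avail[A=49 B=42 C=57 D=2 E=20] open={R4,R6,R8}
Step 14: commit R8 -> on_hand[A=49 B=42 C=57 D=14 E=20] avail[A=49 B=42 C=57 D=2 E=20] open={R4,R6}

Answer: A: 49
B: 42
C: 57
D: 2
E: 20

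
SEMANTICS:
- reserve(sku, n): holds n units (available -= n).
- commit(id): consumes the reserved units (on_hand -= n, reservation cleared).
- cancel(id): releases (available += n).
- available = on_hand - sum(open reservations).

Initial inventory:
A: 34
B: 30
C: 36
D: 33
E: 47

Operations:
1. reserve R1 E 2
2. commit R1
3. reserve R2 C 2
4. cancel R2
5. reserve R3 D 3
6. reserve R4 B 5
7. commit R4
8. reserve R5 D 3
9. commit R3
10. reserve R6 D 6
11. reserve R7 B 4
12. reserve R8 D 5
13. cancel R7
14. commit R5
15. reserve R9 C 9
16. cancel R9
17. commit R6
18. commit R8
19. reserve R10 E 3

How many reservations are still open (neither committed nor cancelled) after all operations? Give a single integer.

Step 1: reserve R1 E 2 -> on_hand[A=34 B=30 C=36 D=33 E=47] avail[A=34 B=30 C=36 D=33 E=45] open={R1}
Step 2: commit R1 -> on_hand[A=34 B=30 C=36 D=33 E=45] avail[A=34 B=30 C=36 D=33 E=45] open={}
Step 3: reserve R2 C 2 -> on_hand[A=34 B=30 C=36 D=33 E=45] avail[A=34 B=30 C=34 D=33 E=45] open={R2}
Step 4: cancel R2 -> on_hand[A=34 B=30 C=36 D=33 E=45] avail[A=34 B=30 C=36 D=33 E=45] open={}
Step 5: reserve R3 D 3 -> on_hand[A=34 B=30 C=36 D=33 E=45] avail[A=34 B=30 C=36 D=30 E=45] open={R3}
Step 6: reserve R4 B 5 -> on_hand[A=34 B=30 C=36 D=33 E=45] avail[A=34 B=25 C=36 D=30 E=45] open={R3,R4}
Step 7: commit R4 -> on_hand[A=34 B=25 C=36 D=33 E=45] avail[A=34 B=25 C=36 D=30 E=45] open={R3}
Step 8: reserve R5 D 3 -> on_hand[A=34 B=25 C=36 D=33 E=45] avail[A=34 B=25 C=36 D=27 E=45] open={R3,R5}
Step 9: commit R3 -> on_hand[A=34 B=25 C=36 D=30 E=45] avail[A=34 B=25 C=36 D=27 E=45] open={R5}
Step 10: reserve R6 D 6 -> on_hand[A=34 B=25 C=36 D=30 E=45] avail[A=34 B=25 C=36 D=21 E=45] open={R5,R6}
Step 11: reserve R7 B 4 -> on_hand[A=34 B=25 C=36 D=30 E=45] avail[A=34 B=21 C=36 D=21 E=45] open={R5,R6,R7}
Step 12: reserve R8 D 5 -> on_hand[A=34 B=25 C=36 D=30 E=45] avail[A=34 B=21 C=36 D=16 E=45] open={R5,R6,R7,R8}
Step 13: cancel R7 -> on_hand[A=34 B=25 C=36 D=30 E=45] avail[A=34 B=25 C=36 D=16 E=45] open={R5,R6,R8}
Step 14: commit R5 -> on_hand[A=34 B=25 C=36 D=27 E=45] avail[A=34 B=25 C=36 D=16 E=45] open={R6,R8}
Step 15: reserve R9 C 9 -> on_hand[A=34 B=25 C=36 D=27 E=45] avail[A=34 B=25 C=27 D=16 E=45] open={R6,R8,R9}
Step 16: cancel R9 -> on_hand[A=34 B=25 C=36 D=27 E=45] avail[A=34 B=25 C=36 D=16 E=45] open={R6,R8}
Step 17: commit R6 -> on_hand[A=34 B=25 C=36 D=21 E=45] avail[A=34 B=25 C=36 D=16 E=45] open={R8}
Step 18: commit R8 -> on_hand[A=34 B=25 C=36 D=16 E=45] avail[A=34 B=25 C=36 D=16 E=45] open={}
Step 19: reserve R10 E 3 -> on_hand[A=34 B=25 C=36 D=16 E=45] avail[A=34 B=25 C=36 D=16 E=42] open={R10}
Open reservations: ['R10'] -> 1

Answer: 1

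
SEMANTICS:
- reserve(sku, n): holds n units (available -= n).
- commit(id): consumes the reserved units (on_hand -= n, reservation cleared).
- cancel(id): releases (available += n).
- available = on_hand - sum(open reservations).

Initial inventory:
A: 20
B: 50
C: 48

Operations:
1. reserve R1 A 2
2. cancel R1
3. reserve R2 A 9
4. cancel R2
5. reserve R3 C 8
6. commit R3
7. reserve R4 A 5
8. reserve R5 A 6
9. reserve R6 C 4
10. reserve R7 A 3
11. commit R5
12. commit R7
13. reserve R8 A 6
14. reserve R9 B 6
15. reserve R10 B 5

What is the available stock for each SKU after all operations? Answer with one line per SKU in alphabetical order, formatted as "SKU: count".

Answer: A: 0
B: 39
C: 36

Derivation:
Step 1: reserve R1 A 2 -> on_hand[A=20 B=50 C=48] avail[A=18 B=50 C=48] open={R1}
Step 2: cancel R1 -> on_hand[A=20 B=50 C=48] avail[A=20 B=50 C=48] open={}
Step 3: reserve R2 A 9 -> on_hand[A=20 B=50 C=48] avail[A=11 B=50 C=48] open={R2}
Step 4: cancel R2 -> on_hand[A=20 B=50 C=48] avail[A=20 B=50 C=48] open={}
Step 5: reserve R3 C 8 -> on_hand[A=20 B=50 C=48] avail[A=20 B=50 C=40] open={R3}
Step 6: commit R3 -> on_hand[A=20 B=50 C=40] avail[A=20 B=50 C=40] open={}
Step 7: reserve R4 A 5 -> on_hand[A=20 B=50 C=40] avail[A=15 B=50 C=40] open={R4}
Step 8: reserve R5 A 6 -> on_hand[A=20 B=50 C=40] avail[A=9 B=50 C=40] open={R4,R5}
Step 9: reserve R6 C 4 -> on_hand[A=20 B=50 C=40] avail[A=9 B=50 C=36] open={R4,R5,R6}
Step 10: reserve R7 A 3 -> on_hand[A=20 B=50 C=40] avail[A=6 B=50 C=36] open={R4,R5,R6,R7}
Step 11: commit R5 -> on_hand[A=14 B=50 C=40] avail[A=6 B=50 C=36] open={R4,R6,R7}
Step 12: commit R7 -> on_hand[A=11 B=50 C=40] avail[A=6 B=50 C=36] open={R4,R6}
Step 13: reserve R8 A 6 -> on_hand[A=11 B=50 C=40] avail[A=0 B=50 C=36] open={R4,R6,R8}
Step 14: reserve R9 B 6 -> on_hand[A=11 B=50 C=40] avail[A=0 B=44 C=36] open={R4,R6,R8,R9}
Step 15: reserve R10 B 5 -> on_hand[A=11 B=50 C=40] avail[A=0 B=39 C=36] open={R10,R4,R6,R8,R9}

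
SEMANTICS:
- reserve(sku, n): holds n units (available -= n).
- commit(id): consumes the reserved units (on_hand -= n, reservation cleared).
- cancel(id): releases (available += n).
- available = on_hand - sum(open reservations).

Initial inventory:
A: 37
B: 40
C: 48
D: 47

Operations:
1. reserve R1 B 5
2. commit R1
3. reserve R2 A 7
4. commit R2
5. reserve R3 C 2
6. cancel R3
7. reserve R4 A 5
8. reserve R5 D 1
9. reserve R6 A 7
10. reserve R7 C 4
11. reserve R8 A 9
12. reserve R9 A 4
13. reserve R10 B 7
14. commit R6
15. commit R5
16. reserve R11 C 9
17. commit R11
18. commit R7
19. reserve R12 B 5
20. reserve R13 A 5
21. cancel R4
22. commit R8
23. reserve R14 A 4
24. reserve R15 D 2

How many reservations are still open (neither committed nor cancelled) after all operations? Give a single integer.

Answer: 6

Derivation:
Step 1: reserve R1 B 5 -> on_hand[A=37 B=40 C=48 D=47] avail[A=37 B=35 C=48 D=47] open={R1}
Step 2: commit R1 -> on_hand[A=37 B=35 C=48 D=47] avail[A=37 B=35 C=48 D=47] open={}
Step 3: reserve R2 A 7 -> on_hand[A=37 B=35 C=48 D=47] avail[A=30 B=35 C=48 D=47] open={R2}
Step 4: commit R2 -> on_hand[A=30 B=35 C=48 D=47] avail[A=30 B=35 C=48 D=47] open={}
Step 5: reserve R3 C 2 -> on_hand[A=30 B=35 C=48 D=47] avail[A=30 B=35 C=46 D=47] open={R3}
Step 6: cancel R3 -> on_hand[A=30 B=35 C=48 D=47] avail[A=30 B=35 C=48 D=47] open={}
Step 7: reserve R4 A 5 -> on_hand[A=30 B=35 C=48 D=47] avail[A=25 B=35 C=48 D=47] open={R4}
Step 8: reserve R5 D 1 -> on_hand[A=30 B=35 C=48 D=47] avail[A=25 B=35 C=48 D=46] open={R4,R5}
Step 9: reserve R6 A 7 -> on_hand[A=30 B=35 C=48 D=47] avail[A=18 B=35 C=48 D=46] open={R4,R5,R6}
Step 10: reserve R7 C 4 -> on_hand[A=30 B=35 C=48 D=47] avail[A=18 B=35 C=44 D=46] open={R4,R5,R6,R7}
Step 11: reserve R8 A 9 -> on_hand[A=30 B=35 C=48 D=47] avail[A=9 B=35 C=44 D=46] open={R4,R5,R6,R7,R8}
Step 12: reserve R9 A 4 -> on_hand[A=30 B=35 C=48 D=47] avail[A=5 B=35 C=44 D=46] open={R4,R5,R6,R7,R8,R9}
Step 13: reserve R10 B 7 -> on_hand[A=30 B=35 C=48 D=47] avail[A=5 B=28 C=44 D=46] open={R10,R4,R5,R6,R7,R8,R9}
Step 14: commit R6 -> on_hand[A=23 B=35 C=48 D=47] avail[A=5 B=28 C=44 D=46] open={R10,R4,R5,R7,R8,R9}
Step 15: commit R5 -> on_hand[A=23 B=35 C=48 D=46] avail[A=5 B=28 C=44 D=46] open={R10,R4,R7,R8,R9}
Step 16: reserve R11 C 9 -> on_hand[A=23 B=35 C=48 D=46] avail[A=5 B=28 C=35 D=46] open={R10,R11,R4,R7,R8,R9}
Step 17: commit R11 -> on_hand[A=23 B=35 C=39 D=46] avail[A=5 B=28 C=35 D=46] open={R10,R4,R7,R8,R9}
Step 18: commit R7 -> on_hand[A=23 B=35 C=35 D=46] avail[A=5 B=28 C=35 D=46] open={R10,R4,R8,R9}
Step 19: reserve R12 B 5 -> on_hand[A=23 B=35 C=35 D=46] avail[A=5 B=23 C=35 D=46] open={R10,R12,R4,R8,R9}
Step 20: reserve R13 A 5 -> on_hand[A=23 B=35 C=35 D=46] avail[A=0 B=23 C=35 D=46] open={R10,R12,R13,R4,R8,R9}
Step 21: cancel R4 -> on_hand[A=23 B=35 C=35 D=46] avail[A=5 B=23 C=35 D=46] open={R10,R12,R13,R8,R9}
Step 22: commit R8 -> on_hand[A=14 B=35 C=35 D=46] avail[A=5 B=23 C=35 D=46] open={R10,R12,R13,R9}
Step 23: reserve R14 A 4 -> on_hand[A=14 B=35 C=35 D=46] avail[A=1 B=23 C=35 D=46] open={R10,R12,R13,R14,R9}
Step 24: reserve R15 D 2 -> on_hand[A=14 B=35 C=35 D=46] avail[A=1 B=23 C=35 D=44] open={R10,R12,R13,R14,R15,R9}
Open reservations: ['R10', 'R12', 'R13', 'R14', 'R15', 'R9'] -> 6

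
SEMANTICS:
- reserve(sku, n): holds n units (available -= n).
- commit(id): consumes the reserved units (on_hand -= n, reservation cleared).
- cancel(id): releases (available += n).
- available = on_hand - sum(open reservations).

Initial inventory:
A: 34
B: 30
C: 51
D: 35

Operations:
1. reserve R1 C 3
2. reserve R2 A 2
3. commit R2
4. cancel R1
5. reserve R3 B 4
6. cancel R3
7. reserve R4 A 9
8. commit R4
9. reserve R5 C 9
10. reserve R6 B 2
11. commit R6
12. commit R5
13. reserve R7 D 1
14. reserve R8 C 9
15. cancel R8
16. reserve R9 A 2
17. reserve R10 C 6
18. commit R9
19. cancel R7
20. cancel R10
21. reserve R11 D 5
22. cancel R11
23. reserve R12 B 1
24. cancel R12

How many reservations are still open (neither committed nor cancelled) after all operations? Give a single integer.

Answer: 0

Derivation:
Step 1: reserve R1 C 3 -> on_hand[A=34 B=30 C=51 D=35] avail[A=34 B=30 C=48 D=35] open={R1}
Step 2: reserve R2 A 2 -> on_hand[A=34 B=30 C=51 D=35] avail[A=32 B=30 C=48 D=35] open={R1,R2}
Step 3: commit R2 -> on_hand[A=32 B=30 C=51 D=35] avail[A=32 B=30 C=48 D=35] open={R1}
Step 4: cancel R1 -> on_hand[A=32 B=30 C=51 D=35] avail[A=32 B=30 C=51 D=35] open={}
Step 5: reserve R3 B 4 -> on_hand[A=32 B=30 C=51 D=35] avail[A=32 B=26 C=51 D=35] open={R3}
Step 6: cancel R3 -> on_hand[A=32 B=30 C=51 D=35] avail[A=32 B=30 C=51 D=35] open={}
Step 7: reserve R4 A 9 -> on_hand[A=32 B=30 C=51 D=35] avail[A=23 B=30 C=51 D=35] open={R4}
Step 8: commit R4 -> on_hand[A=23 B=30 C=51 D=35] avail[A=23 B=30 C=51 D=35] open={}
Step 9: reserve R5 C 9 -> on_hand[A=23 B=30 C=51 D=35] avail[A=23 B=30 C=42 D=35] open={R5}
Step 10: reserve R6 B 2 -> on_hand[A=23 B=30 C=51 D=35] avail[A=23 B=28 C=42 D=35] open={R5,R6}
Step 11: commit R6 -> on_hand[A=23 B=28 C=51 D=35] avail[A=23 B=28 C=42 D=35] open={R5}
Step 12: commit R5 -> on_hand[A=23 B=28 C=42 D=35] avail[A=23 B=28 C=42 D=35] open={}
Step 13: reserve R7 D 1 -> on_hand[A=23 B=28 C=42 D=35] avail[A=23 B=28 C=42 D=34] open={R7}
Step 14: reserve R8 C 9 -> on_hand[A=23 B=28 C=42 D=35] avail[A=23 B=28 C=33 D=34] open={R7,R8}
Step 15: cancel R8 -> on_hand[A=23 B=28 C=42 D=35] avail[A=23 B=28 C=42 D=34] open={R7}
Step 16: reserve R9 A 2 -> on_hand[A=23 B=28 C=42 D=35] avail[A=21 B=28 C=42 D=34] open={R7,R9}
Step 17: reserve R10 C 6 -> on_hand[A=23 B=28 C=42 D=35] avail[A=21 B=28 C=36 D=34] open={R10,R7,R9}
Step 18: commit R9 -> on_hand[A=21 B=28 C=42 D=35] avail[A=21 B=28 C=36 D=34] open={R10,R7}
Step 19: cancel R7 -> on_hand[A=21 B=28 C=42 D=35] avail[A=21 B=28 C=36 D=35] open={R10}
Step 20: cancel R10 -> on_hand[A=21 B=28 C=42 D=35] avail[A=21 B=28 C=42 D=35] open={}
Step 21: reserve R11 D 5 -> on_hand[A=21 B=28 C=42 D=35] avail[A=21 B=28 C=42 D=30] open={R11}
Step 22: cancel R11 -> on_hand[A=21 B=28 C=42 D=35] avail[A=21 B=28 C=42 D=35] open={}
Step 23: reserve R12 B 1 -> on_hand[A=21 B=28 C=42 D=35] avail[A=21 B=27 C=42 D=35] open={R12}
Step 24: cancel R12 -> on_hand[A=21 B=28 C=42 D=35] avail[A=21 B=28 C=42 D=35] open={}
Open reservations: [] -> 0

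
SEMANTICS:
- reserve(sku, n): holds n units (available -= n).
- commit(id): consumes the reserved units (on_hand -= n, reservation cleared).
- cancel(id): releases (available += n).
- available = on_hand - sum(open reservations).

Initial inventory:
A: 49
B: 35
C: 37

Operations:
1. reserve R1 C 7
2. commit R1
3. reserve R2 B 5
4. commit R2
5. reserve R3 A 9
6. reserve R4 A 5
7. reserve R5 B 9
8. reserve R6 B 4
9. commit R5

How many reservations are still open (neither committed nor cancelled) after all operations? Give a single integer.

Answer: 3

Derivation:
Step 1: reserve R1 C 7 -> on_hand[A=49 B=35 C=37] avail[A=49 B=35 C=30] open={R1}
Step 2: commit R1 -> on_hand[A=49 B=35 C=30] avail[A=49 B=35 C=30] open={}
Step 3: reserve R2 B 5 -> on_hand[A=49 B=35 C=30] avail[A=49 B=30 C=30] open={R2}
Step 4: commit R2 -> on_hand[A=49 B=30 C=30] avail[A=49 B=30 C=30] open={}
Step 5: reserve R3 A 9 -> on_hand[A=49 B=30 C=30] avail[A=40 B=30 C=30] open={R3}
Step 6: reserve R4 A 5 -> on_hand[A=49 B=30 C=30] avail[A=35 B=30 C=30] open={R3,R4}
Step 7: reserve R5 B 9 -> on_hand[A=49 B=30 C=30] avail[A=35 B=21 C=30] open={R3,R4,R5}
Step 8: reserve R6 B 4 -> on_hand[A=49 B=30 C=30] avail[A=35 B=17 C=30] open={R3,R4,R5,R6}
Step 9: commit R5 -> on_hand[A=49 B=21 C=30] avail[A=35 B=17 C=30] open={R3,R4,R6}
Open reservations: ['R3', 'R4', 'R6'] -> 3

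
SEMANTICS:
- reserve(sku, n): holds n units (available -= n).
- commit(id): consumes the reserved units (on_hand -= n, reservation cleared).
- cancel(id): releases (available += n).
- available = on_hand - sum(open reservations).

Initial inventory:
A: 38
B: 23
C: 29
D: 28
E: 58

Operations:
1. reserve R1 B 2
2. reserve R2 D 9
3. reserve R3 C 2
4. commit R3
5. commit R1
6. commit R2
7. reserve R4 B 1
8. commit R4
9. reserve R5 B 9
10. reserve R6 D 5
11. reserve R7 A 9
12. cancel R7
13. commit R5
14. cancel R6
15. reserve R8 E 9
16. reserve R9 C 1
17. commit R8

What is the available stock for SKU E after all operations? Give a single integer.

Step 1: reserve R1 B 2 -> on_hand[A=38 B=23 C=29 D=28 E=58] avail[A=38 B=21 C=29 D=28 E=58] open={R1}
Step 2: reserve R2 D 9 -> on_hand[A=38 B=23 C=29 D=28 E=58] avail[A=38 B=21 C=29 D=19 E=58] open={R1,R2}
Step 3: reserve R3 C 2 -> on_hand[A=38 B=23 C=29 D=28 E=58] avail[A=38 B=21 C=27 D=19 E=58] open={R1,R2,R3}
Step 4: commit R3 -> on_hand[A=38 B=23 C=27 D=28 E=58] avail[A=38 B=21 C=27 D=19 E=58] open={R1,R2}
Step 5: commit R1 -> on_hand[A=38 B=21 C=27 D=28 E=58] avail[A=38 B=21 C=27 D=19 E=58] open={R2}
Step 6: commit R2 -> on_hand[A=38 B=21 C=27 D=19 E=58] avail[A=38 B=21 C=27 D=19 E=58] open={}
Step 7: reserve R4 B 1 -> on_hand[A=38 B=21 C=27 D=19 E=58] avail[A=38 B=20 C=27 D=19 E=58] open={R4}
Step 8: commit R4 -> on_hand[A=38 B=20 C=27 D=19 E=58] avail[A=38 B=20 C=27 D=19 E=58] open={}
Step 9: reserve R5 B 9 -> on_hand[A=38 B=20 C=27 D=19 E=58] avail[A=38 B=11 C=27 D=19 E=58] open={R5}
Step 10: reserve R6 D 5 -> on_hand[A=38 B=20 C=27 D=19 E=58] avail[A=38 B=11 C=27 D=14 E=58] open={R5,R6}
Step 11: reserve R7 A 9 -> on_hand[A=38 B=20 C=27 D=19 E=58] avail[A=29 B=11 C=27 D=14 E=58] open={R5,R6,R7}
Step 12: cancel R7 -> on_hand[A=38 B=20 C=27 D=19 E=58] avail[A=38 B=11 C=27 D=14 E=58] open={R5,R6}
Step 13: commit R5 -> on_hand[A=38 B=11 C=27 D=19 E=58] avail[A=38 B=11 C=27 D=14 E=58] open={R6}
Step 14: cancel R6 -> on_hand[A=38 B=11 C=27 D=19 E=58] avail[A=38 B=11 C=27 D=19 E=58] open={}
Step 15: reserve R8 E 9 -> on_hand[A=38 B=11 C=27 D=19 E=58] avail[A=38 B=11 C=27 D=19 E=49] open={R8}
Step 16: reserve R9 C 1 -> on_hand[A=38 B=11 C=27 D=19 E=58] avail[A=38 B=11 C=26 D=19 E=49] open={R8,R9}
Step 17: commit R8 -> on_hand[A=38 B=11 C=27 D=19 E=49] avail[A=38 B=11 C=26 D=19 E=49] open={R9}
Final available[E] = 49

Answer: 49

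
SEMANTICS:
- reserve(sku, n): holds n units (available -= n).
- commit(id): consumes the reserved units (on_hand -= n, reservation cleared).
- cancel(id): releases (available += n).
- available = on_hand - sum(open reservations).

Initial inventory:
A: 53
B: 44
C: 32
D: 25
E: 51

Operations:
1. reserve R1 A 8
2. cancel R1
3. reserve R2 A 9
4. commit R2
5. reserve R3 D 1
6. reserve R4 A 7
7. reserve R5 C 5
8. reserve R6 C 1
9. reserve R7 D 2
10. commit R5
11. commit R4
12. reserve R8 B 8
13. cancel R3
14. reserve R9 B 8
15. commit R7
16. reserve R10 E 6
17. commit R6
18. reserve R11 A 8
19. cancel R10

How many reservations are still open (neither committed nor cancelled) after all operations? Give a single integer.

Step 1: reserve R1 A 8 -> on_hand[A=53 B=44 C=32 D=25 E=51] avail[A=45 B=44 C=32 D=25 E=51] open={R1}
Step 2: cancel R1 -> on_hand[A=53 B=44 C=32 D=25 E=51] avail[A=53 B=44 C=32 D=25 E=51] open={}
Step 3: reserve R2 A 9 -> on_hand[A=53 B=44 C=32 D=25 E=51] avail[A=44 B=44 C=32 D=25 E=51] open={R2}
Step 4: commit R2 -> on_hand[A=44 B=44 C=32 D=25 E=51] avail[A=44 B=44 C=32 D=25 E=51] open={}
Step 5: reserve R3 D 1 -> on_hand[A=44 B=44 C=32 D=25 E=51] avail[A=44 B=44 C=32 D=24 E=51] open={R3}
Step 6: reserve R4 A 7 -> on_hand[A=44 B=44 C=32 D=25 E=51] avail[A=37 B=44 C=32 D=24 E=51] open={R3,R4}
Step 7: reserve R5 C 5 -> on_hand[A=44 B=44 C=32 D=25 E=51] avail[A=37 B=44 C=27 D=24 E=51] open={R3,R4,R5}
Step 8: reserve R6 C 1 -> on_hand[A=44 B=44 C=32 D=25 E=51] avail[A=37 B=44 C=26 D=24 E=51] open={R3,R4,R5,R6}
Step 9: reserve R7 D 2 -> on_hand[A=44 B=44 C=32 D=25 E=51] avail[A=37 B=44 C=26 D=22 E=51] open={R3,R4,R5,R6,R7}
Step 10: commit R5 -> on_hand[A=44 B=44 C=27 D=25 E=51] avail[A=37 B=44 C=26 D=22 E=51] open={R3,R4,R6,R7}
Step 11: commit R4 -> on_hand[A=37 B=44 C=27 D=25 E=51] avail[A=37 B=44 C=26 D=22 E=51] open={R3,R6,R7}
Step 12: reserve R8 B 8 -> on_hand[A=37 B=44 C=27 D=25 E=51] avail[A=37 B=36 C=26 D=22 E=51] open={R3,R6,R7,R8}
Step 13: cancel R3 -> on_hand[A=37 B=44 C=27 D=25 E=51] avail[A=37 B=36 C=26 D=23 E=51] open={R6,R7,R8}
Step 14: reserve R9 B 8 -> on_hand[A=37 B=44 C=27 D=25 E=51] avail[A=37 B=28 C=26 D=23 E=51] open={R6,R7,R8,R9}
Step 15: commit R7 -> on_hand[A=37 B=44 C=27 D=23 E=51] avail[A=37 B=28 C=26 D=23 E=51] open={R6,R8,R9}
Step 16: reserve R10 E 6 -> on_hand[A=37 B=44 C=27 D=23 E=51] avail[A=37 B=28 C=26 D=23 E=45] open={R10,R6,R8,R9}
Step 17: commit R6 -> on_hand[A=37 B=44 C=26 D=23 E=51] avail[A=37 B=28 C=26 D=23 E=45] open={R10,R8,R9}
Step 18: reserve R11 A 8 -> on_hand[A=37 B=44 C=26 D=23 E=51] avail[A=29 B=28 C=26 D=23 E=45] open={R10,R11,R8,R9}
Step 19: cancel R10 -> on_hand[A=37 B=44 C=26 D=23 E=51] avail[A=29 B=28 C=26 D=23 E=51] open={R11,R8,R9}
Open reservations: ['R11', 'R8', 'R9'] -> 3

Answer: 3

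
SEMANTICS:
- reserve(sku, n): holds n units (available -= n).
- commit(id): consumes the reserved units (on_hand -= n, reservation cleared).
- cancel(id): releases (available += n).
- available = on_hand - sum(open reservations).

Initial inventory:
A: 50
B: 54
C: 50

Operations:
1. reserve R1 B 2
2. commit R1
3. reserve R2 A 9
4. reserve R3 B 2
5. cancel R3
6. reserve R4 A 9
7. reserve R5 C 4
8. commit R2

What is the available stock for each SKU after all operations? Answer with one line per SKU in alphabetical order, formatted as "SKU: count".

Step 1: reserve R1 B 2 -> on_hand[A=50 B=54 C=50] avail[A=50 B=52 C=50] open={R1}
Step 2: commit R1 -> on_hand[A=50 B=52 C=50] avail[A=50 B=52 C=50] open={}
Step 3: reserve R2 A 9 -> on_hand[A=50 B=52 C=50] avail[A=41 B=52 C=50] open={R2}
Step 4: reserve R3 B 2 -> on_hand[A=50 B=52 C=50] avail[A=41 B=50 C=50] open={R2,R3}
Step 5: cancel R3 -> on_hand[A=50 B=52 C=50] avail[A=41 B=52 C=50] open={R2}
Step 6: reserve R4 A 9 -> on_hand[A=50 B=52 C=50] avail[A=32 B=52 C=50] open={R2,R4}
Step 7: reserve R5 C 4 -> on_hand[A=50 B=52 C=50] avail[A=32 B=52 C=46] open={R2,R4,R5}
Step 8: commit R2 -> on_hand[A=41 B=52 C=50] avail[A=32 B=52 C=46] open={R4,R5}

Answer: A: 32
B: 52
C: 46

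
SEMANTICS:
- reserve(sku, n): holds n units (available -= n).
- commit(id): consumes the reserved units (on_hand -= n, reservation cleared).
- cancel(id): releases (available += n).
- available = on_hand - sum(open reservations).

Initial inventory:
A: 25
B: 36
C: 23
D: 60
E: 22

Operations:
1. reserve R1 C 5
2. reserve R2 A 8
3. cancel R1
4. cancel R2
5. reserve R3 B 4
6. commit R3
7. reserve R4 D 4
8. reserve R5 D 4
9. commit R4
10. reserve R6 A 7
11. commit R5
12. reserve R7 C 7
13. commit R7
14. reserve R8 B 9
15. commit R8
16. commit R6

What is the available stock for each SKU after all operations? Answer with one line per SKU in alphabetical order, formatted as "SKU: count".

Step 1: reserve R1 C 5 -> on_hand[A=25 B=36 C=23 D=60 E=22] avail[A=25 B=36 C=18 D=60 E=22] open={R1}
Step 2: reserve R2 A 8 -> on_hand[A=25 B=36 C=23 D=60 E=22] avail[A=17 B=36 C=18 D=60 E=22] open={R1,R2}
Step 3: cancel R1 -> on_hand[A=25 B=36 C=23 D=60 E=22] avail[A=17 B=36 C=23 D=60 E=22] open={R2}
Step 4: cancel R2 -> on_hand[A=25 B=36 C=23 D=60 E=22] avail[A=25 B=36 C=23 D=60 E=22] open={}
Step 5: reserve R3 B 4 -> on_hand[A=25 B=36 C=23 D=60 E=22] avail[A=25 B=32 C=23 D=60 E=22] open={R3}
Step 6: commit R3 -> on_hand[A=25 B=32 C=23 D=60 E=22] avail[A=25 B=32 C=23 D=60 E=22] open={}
Step 7: reserve R4 D 4 -> on_hand[A=25 B=32 C=23 D=60 E=22] avail[A=25 B=32 C=23 D=56 E=22] open={R4}
Step 8: reserve R5 D 4 -> on_hand[A=25 B=32 C=23 D=60 E=22] avail[A=25 B=32 C=23 D=52 E=22] open={R4,R5}
Step 9: commit R4 -> on_hand[A=25 B=32 C=23 D=56 E=22] avail[A=25 B=32 C=23 D=52 E=22] open={R5}
Step 10: reserve R6 A 7 -> on_hand[A=25 B=32 C=23 D=56 E=22] avail[A=18 B=32 C=23 D=52 E=22] open={R5,R6}
Step 11: commit R5 -> on_hand[A=25 B=32 C=23 D=52 E=22] avail[A=18 B=32 C=23 D=52 E=22] open={R6}
Step 12: reserve R7 C 7 -> on_hand[A=25 B=32 C=23 D=52 E=22] avail[A=18 B=32 C=16 D=52 E=22] open={R6,R7}
Step 13: commit R7 -> on_hand[A=25 B=32 C=16 D=52 E=22] avail[A=18 B=32 C=16 D=52 E=22] open={R6}
Step 14: reserve R8 B 9 -> on_hand[A=25 B=32 C=16 D=52 E=22] avail[A=18 B=23 C=16 D=52 E=22] open={R6,R8}
Step 15: commit R8 -> on_hand[A=25 B=23 C=16 D=52 E=22] avail[A=18 B=23 C=16 D=52 E=22] open={R6}
Step 16: commit R6 -> on_hand[A=18 B=23 C=16 D=52 E=22] avail[A=18 B=23 C=16 D=52 E=22] open={}

Answer: A: 18
B: 23
C: 16
D: 52
E: 22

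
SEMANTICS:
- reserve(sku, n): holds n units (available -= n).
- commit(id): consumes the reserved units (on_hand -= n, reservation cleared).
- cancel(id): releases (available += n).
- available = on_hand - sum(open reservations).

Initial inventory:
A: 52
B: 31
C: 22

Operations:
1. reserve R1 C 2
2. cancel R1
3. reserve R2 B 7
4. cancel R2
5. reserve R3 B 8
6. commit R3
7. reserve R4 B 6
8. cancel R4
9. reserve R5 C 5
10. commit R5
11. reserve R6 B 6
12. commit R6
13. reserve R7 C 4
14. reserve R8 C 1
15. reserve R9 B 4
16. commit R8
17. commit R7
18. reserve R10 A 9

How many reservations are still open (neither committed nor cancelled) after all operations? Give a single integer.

Step 1: reserve R1 C 2 -> on_hand[A=52 B=31 C=22] avail[A=52 B=31 C=20] open={R1}
Step 2: cancel R1 -> on_hand[A=52 B=31 C=22] avail[A=52 B=31 C=22] open={}
Step 3: reserve R2 B 7 -> on_hand[A=52 B=31 C=22] avail[A=52 B=24 C=22] open={R2}
Step 4: cancel R2 -> on_hand[A=52 B=31 C=22] avail[A=52 B=31 C=22] open={}
Step 5: reserve R3 B 8 -> on_hand[A=52 B=31 C=22] avail[A=52 B=23 C=22] open={R3}
Step 6: commit R3 -> on_hand[A=52 B=23 C=22] avail[A=52 B=23 C=22] open={}
Step 7: reserve R4 B 6 -> on_hand[A=52 B=23 C=22] avail[A=52 B=17 C=22] open={R4}
Step 8: cancel R4 -> on_hand[A=52 B=23 C=22] avail[A=52 B=23 C=22] open={}
Step 9: reserve R5 C 5 -> on_hand[A=52 B=23 C=22] avail[A=52 B=23 C=17] open={R5}
Step 10: commit R5 -> on_hand[A=52 B=23 C=17] avail[A=52 B=23 C=17] open={}
Step 11: reserve R6 B 6 -> on_hand[A=52 B=23 C=17] avail[A=52 B=17 C=17] open={R6}
Step 12: commit R6 -> on_hand[A=52 B=17 C=17] avail[A=52 B=17 C=17] open={}
Step 13: reserve R7 C 4 -> on_hand[A=52 B=17 C=17] avail[A=52 B=17 C=13] open={R7}
Step 14: reserve R8 C 1 -> on_hand[A=52 B=17 C=17] avail[A=52 B=17 C=12] open={R7,R8}
Step 15: reserve R9 B 4 -> on_hand[A=52 B=17 C=17] avail[A=52 B=13 C=12] open={R7,R8,R9}
Step 16: commit R8 -> on_hand[A=52 B=17 C=16] avail[A=52 B=13 C=12] open={R7,R9}
Step 17: commit R7 -> on_hand[A=52 B=17 C=12] avail[A=52 B=13 C=12] open={R9}
Step 18: reserve R10 A 9 -> on_hand[A=52 B=17 C=12] avail[A=43 B=13 C=12] open={R10,R9}
Open reservations: ['R10', 'R9'] -> 2

Answer: 2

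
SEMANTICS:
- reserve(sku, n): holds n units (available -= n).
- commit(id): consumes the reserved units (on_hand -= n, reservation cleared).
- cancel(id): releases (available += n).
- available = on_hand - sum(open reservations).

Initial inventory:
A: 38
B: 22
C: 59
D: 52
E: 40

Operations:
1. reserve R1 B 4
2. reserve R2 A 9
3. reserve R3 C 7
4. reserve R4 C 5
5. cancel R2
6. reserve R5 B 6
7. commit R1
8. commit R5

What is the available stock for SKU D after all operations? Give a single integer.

Step 1: reserve R1 B 4 -> on_hand[A=38 B=22 C=59 D=52 E=40] avail[A=38 B=18 C=59 D=52 E=40] open={R1}
Step 2: reserve R2 A 9 -> on_hand[A=38 B=22 C=59 D=52 E=40] avail[A=29 B=18 C=59 D=52 E=40] open={R1,R2}
Step 3: reserve R3 C 7 -> on_hand[A=38 B=22 C=59 D=52 E=40] avail[A=29 B=18 C=52 D=52 E=40] open={R1,R2,R3}
Step 4: reserve R4 C 5 -> on_hand[A=38 B=22 C=59 D=52 E=40] avail[A=29 B=18 C=47 D=52 E=40] open={R1,R2,R3,R4}
Step 5: cancel R2 -> on_hand[A=38 B=22 C=59 D=52 E=40] avail[A=38 B=18 C=47 D=52 E=40] open={R1,R3,R4}
Step 6: reserve R5 B 6 -> on_hand[A=38 B=22 C=59 D=52 E=40] avail[A=38 B=12 C=47 D=52 E=40] open={R1,R3,R4,R5}
Step 7: commit R1 -> on_hand[A=38 B=18 C=59 D=52 E=40] avail[A=38 B=12 C=47 D=52 E=40] open={R3,R4,R5}
Step 8: commit R5 -> on_hand[A=38 B=12 C=59 D=52 E=40] avail[A=38 B=12 C=47 D=52 E=40] open={R3,R4}
Final available[D] = 52

Answer: 52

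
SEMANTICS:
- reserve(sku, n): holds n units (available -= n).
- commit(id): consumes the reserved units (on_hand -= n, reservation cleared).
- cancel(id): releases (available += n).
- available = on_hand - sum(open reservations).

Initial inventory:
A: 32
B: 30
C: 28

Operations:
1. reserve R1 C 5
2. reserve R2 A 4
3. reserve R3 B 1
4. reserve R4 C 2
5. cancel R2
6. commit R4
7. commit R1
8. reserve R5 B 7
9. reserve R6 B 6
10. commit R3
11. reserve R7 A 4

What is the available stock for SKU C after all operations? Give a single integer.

Answer: 21

Derivation:
Step 1: reserve R1 C 5 -> on_hand[A=32 B=30 C=28] avail[A=32 B=30 C=23] open={R1}
Step 2: reserve R2 A 4 -> on_hand[A=32 B=30 C=28] avail[A=28 B=30 C=23] open={R1,R2}
Step 3: reserve R3 B 1 -> on_hand[A=32 B=30 C=28] avail[A=28 B=29 C=23] open={R1,R2,R3}
Step 4: reserve R4 C 2 -> on_hand[A=32 B=30 C=28] avail[A=28 B=29 C=21] open={R1,R2,R3,R4}
Step 5: cancel R2 -> on_hand[A=32 B=30 C=28] avail[A=32 B=29 C=21] open={R1,R3,R4}
Step 6: commit R4 -> on_hand[A=32 B=30 C=26] avail[A=32 B=29 C=21] open={R1,R3}
Step 7: commit R1 -> on_hand[A=32 B=30 C=21] avail[A=32 B=29 C=21] open={R3}
Step 8: reserve R5 B 7 -> on_hand[A=32 B=30 C=21] avail[A=32 B=22 C=21] open={R3,R5}
Step 9: reserve R6 B 6 -> on_hand[A=32 B=30 C=21] avail[A=32 B=16 C=21] open={R3,R5,R6}
Step 10: commit R3 -> on_hand[A=32 B=29 C=21] avail[A=32 B=16 C=21] open={R5,R6}
Step 11: reserve R7 A 4 -> on_hand[A=32 B=29 C=21] avail[A=28 B=16 C=21] open={R5,R6,R7}
Final available[C] = 21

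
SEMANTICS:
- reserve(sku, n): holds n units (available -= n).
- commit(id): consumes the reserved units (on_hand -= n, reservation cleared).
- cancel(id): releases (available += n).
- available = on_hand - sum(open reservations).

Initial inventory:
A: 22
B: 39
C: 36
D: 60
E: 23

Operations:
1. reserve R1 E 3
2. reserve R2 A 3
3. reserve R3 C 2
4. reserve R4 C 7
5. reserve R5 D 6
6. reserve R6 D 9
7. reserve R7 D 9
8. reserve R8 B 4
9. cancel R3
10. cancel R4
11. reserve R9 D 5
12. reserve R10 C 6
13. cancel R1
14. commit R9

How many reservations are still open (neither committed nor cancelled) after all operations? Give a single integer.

Answer: 6

Derivation:
Step 1: reserve R1 E 3 -> on_hand[A=22 B=39 C=36 D=60 E=23] avail[A=22 B=39 C=36 D=60 E=20] open={R1}
Step 2: reserve R2 A 3 -> on_hand[A=22 B=39 C=36 D=60 E=23] avail[A=19 B=39 C=36 D=60 E=20] open={R1,R2}
Step 3: reserve R3 C 2 -> on_hand[A=22 B=39 C=36 D=60 E=23] avail[A=19 B=39 C=34 D=60 E=20] open={R1,R2,R3}
Step 4: reserve R4 C 7 -> on_hand[A=22 B=39 C=36 D=60 E=23] avail[A=19 B=39 C=27 D=60 E=20] open={R1,R2,R3,R4}
Step 5: reserve R5 D 6 -> on_hand[A=22 B=39 C=36 D=60 E=23] avail[A=19 B=39 C=27 D=54 E=20] open={R1,R2,R3,R4,R5}
Step 6: reserve R6 D 9 -> on_hand[A=22 B=39 C=36 D=60 E=23] avail[A=19 B=39 C=27 D=45 E=20] open={R1,R2,R3,R4,R5,R6}
Step 7: reserve R7 D 9 -> on_hand[A=22 B=39 C=36 D=60 E=23] avail[A=19 B=39 C=27 D=36 E=20] open={R1,R2,R3,R4,R5,R6,R7}
Step 8: reserve R8 B 4 -> on_hand[A=22 B=39 C=36 D=60 E=23] avail[A=19 B=35 C=27 D=36 E=20] open={R1,R2,R3,R4,R5,R6,R7,R8}
Step 9: cancel R3 -> on_hand[A=22 B=39 C=36 D=60 E=23] avail[A=19 B=35 C=29 D=36 E=20] open={R1,R2,R4,R5,R6,R7,R8}
Step 10: cancel R4 -> on_hand[A=22 B=39 C=36 D=60 E=23] avail[A=19 B=35 C=36 D=36 E=20] open={R1,R2,R5,R6,R7,R8}
Step 11: reserve R9 D 5 -> on_hand[A=22 B=39 C=36 D=60 E=23] avail[A=19 B=35 C=36 D=31 E=20] open={R1,R2,R5,R6,R7,R8,R9}
Step 12: reserve R10 C 6 -> on_hand[A=22 B=39 C=36 D=60 E=23] avail[A=19 B=35 C=30 D=31 E=20] open={R1,R10,R2,R5,R6,R7,R8,R9}
Step 13: cancel R1 -> on_hand[A=22 B=39 C=36 D=60 E=23] avail[A=19 B=35 C=30 D=31 E=23] open={R10,R2,R5,R6,R7,R8,R9}
Step 14: commit R9 -> on_hand[A=22 B=39 C=36 D=55 E=23] avail[A=19 B=35 C=30 D=31 E=23] open={R10,R2,R5,R6,R7,R8}
Open reservations: ['R10', 'R2', 'R5', 'R6', 'R7', 'R8'] -> 6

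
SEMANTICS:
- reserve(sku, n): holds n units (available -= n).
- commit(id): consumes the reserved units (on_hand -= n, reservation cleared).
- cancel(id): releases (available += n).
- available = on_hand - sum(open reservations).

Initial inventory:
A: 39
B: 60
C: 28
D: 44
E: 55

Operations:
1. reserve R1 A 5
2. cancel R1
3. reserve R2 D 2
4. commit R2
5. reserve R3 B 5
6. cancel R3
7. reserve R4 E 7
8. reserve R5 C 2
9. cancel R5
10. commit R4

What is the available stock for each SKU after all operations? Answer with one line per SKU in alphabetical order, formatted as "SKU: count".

Step 1: reserve R1 A 5 -> on_hand[A=39 B=60 C=28 D=44 E=55] avail[A=34 B=60 C=28 D=44 E=55] open={R1}
Step 2: cancel R1 -> on_hand[A=39 B=60 C=28 D=44 E=55] avail[A=39 B=60 C=28 D=44 E=55] open={}
Step 3: reserve R2 D 2 -> on_hand[A=39 B=60 C=28 D=44 E=55] avail[A=39 B=60 C=28 D=42 E=55] open={R2}
Step 4: commit R2 -> on_hand[A=39 B=60 C=28 D=42 E=55] avail[A=39 B=60 C=28 D=42 E=55] open={}
Step 5: reserve R3 B 5 -> on_hand[A=39 B=60 C=28 D=42 E=55] avail[A=39 B=55 C=28 D=42 E=55] open={R3}
Step 6: cancel R3 -> on_hand[A=39 B=60 C=28 D=42 E=55] avail[A=39 B=60 C=28 D=42 E=55] open={}
Step 7: reserve R4 E 7 -> on_hand[A=39 B=60 C=28 D=42 E=55] avail[A=39 B=60 C=28 D=42 E=48] open={R4}
Step 8: reserve R5 C 2 -> on_hand[A=39 B=60 C=28 D=42 E=55] avail[A=39 B=60 C=26 D=42 E=48] open={R4,R5}
Step 9: cancel R5 -> on_hand[A=39 B=60 C=28 D=42 E=55] avail[A=39 B=60 C=28 D=42 E=48] open={R4}
Step 10: commit R4 -> on_hand[A=39 B=60 C=28 D=42 E=48] avail[A=39 B=60 C=28 D=42 E=48] open={}

Answer: A: 39
B: 60
C: 28
D: 42
E: 48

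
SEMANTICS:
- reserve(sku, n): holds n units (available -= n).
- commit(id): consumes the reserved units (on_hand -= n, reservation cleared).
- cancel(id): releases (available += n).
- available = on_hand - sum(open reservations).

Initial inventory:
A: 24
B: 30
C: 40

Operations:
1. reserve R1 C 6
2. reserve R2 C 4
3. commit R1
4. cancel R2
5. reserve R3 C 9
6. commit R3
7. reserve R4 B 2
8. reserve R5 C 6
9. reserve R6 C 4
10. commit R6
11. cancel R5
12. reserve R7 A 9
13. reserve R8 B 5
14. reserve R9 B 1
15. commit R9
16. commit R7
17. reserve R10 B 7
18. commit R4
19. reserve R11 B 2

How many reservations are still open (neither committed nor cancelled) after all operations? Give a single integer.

Answer: 3

Derivation:
Step 1: reserve R1 C 6 -> on_hand[A=24 B=30 C=40] avail[A=24 B=30 C=34] open={R1}
Step 2: reserve R2 C 4 -> on_hand[A=24 B=30 C=40] avail[A=24 B=30 C=30] open={R1,R2}
Step 3: commit R1 -> on_hand[A=24 B=30 C=34] avail[A=24 B=30 C=30] open={R2}
Step 4: cancel R2 -> on_hand[A=24 B=30 C=34] avail[A=24 B=30 C=34] open={}
Step 5: reserve R3 C 9 -> on_hand[A=24 B=30 C=34] avail[A=24 B=30 C=25] open={R3}
Step 6: commit R3 -> on_hand[A=24 B=30 C=25] avail[A=24 B=30 C=25] open={}
Step 7: reserve R4 B 2 -> on_hand[A=24 B=30 C=25] avail[A=24 B=28 C=25] open={R4}
Step 8: reserve R5 C 6 -> on_hand[A=24 B=30 C=25] avail[A=24 B=28 C=19] open={R4,R5}
Step 9: reserve R6 C 4 -> on_hand[A=24 B=30 C=25] avail[A=24 B=28 C=15] open={R4,R5,R6}
Step 10: commit R6 -> on_hand[A=24 B=30 C=21] avail[A=24 B=28 C=15] open={R4,R5}
Step 11: cancel R5 -> on_hand[A=24 B=30 C=21] avail[A=24 B=28 C=21] open={R4}
Step 12: reserve R7 A 9 -> on_hand[A=24 B=30 C=21] avail[A=15 B=28 C=21] open={R4,R7}
Step 13: reserve R8 B 5 -> on_hand[A=24 B=30 C=21] avail[A=15 B=23 C=21] open={R4,R7,R8}
Step 14: reserve R9 B 1 -> on_hand[A=24 B=30 C=21] avail[A=15 B=22 C=21] open={R4,R7,R8,R9}
Step 15: commit R9 -> on_hand[A=24 B=29 C=21] avail[A=15 B=22 C=21] open={R4,R7,R8}
Step 16: commit R7 -> on_hand[A=15 B=29 C=21] avail[A=15 B=22 C=21] open={R4,R8}
Step 17: reserve R10 B 7 -> on_hand[A=15 B=29 C=21] avail[A=15 B=15 C=21] open={R10,R4,R8}
Step 18: commit R4 -> on_hand[A=15 B=27 C=21] avail[A=15 B=15 C=21] open={R10,R8}
Step 19: reserve R11 B 2 -> on_hand[A=15 B=27 C=21] avail[A=15 B=13 C=21] open={R10,R11,R8}
Open reservations: ['R10', 'R11', 'R8'] -> 3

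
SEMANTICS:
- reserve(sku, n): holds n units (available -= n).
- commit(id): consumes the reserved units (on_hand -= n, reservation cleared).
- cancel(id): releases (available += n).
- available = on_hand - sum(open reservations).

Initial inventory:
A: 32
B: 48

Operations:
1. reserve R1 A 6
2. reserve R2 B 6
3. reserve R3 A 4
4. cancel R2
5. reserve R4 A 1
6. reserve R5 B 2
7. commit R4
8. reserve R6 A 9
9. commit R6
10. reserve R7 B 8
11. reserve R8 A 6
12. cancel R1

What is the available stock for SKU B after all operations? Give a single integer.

Step 1: reserve R1 A 6 -> on_hand[A=32 B=48] avail[A=26 B=48] open={R1}
Step 2: reserve R2 B 6 -> on_hand[A=32 B=48] avail[A=26 B=42] open={R1,R2}
Step 3: reserve R3 A 4 -> on_hand[A=32 B=48] avail[A=22 B=42] open={R1,R2,R3}
Step 4: cancel R2 -> on_hand[A=32 B=48] avail[A=22 B=48] open={R1,R3}
Step 5: reserve R4 A 1 -> on_hand[A=32 B=48] avail[A=21 B=48] open={R1,R3,R4}
Step 6: reserve R5 B 2 -> on_hand[A=32 B=48] avail[A=21 B=46] open={R1,R3,R4,R5}
Step 7: commit R4 -> on_hand[A=31 B=48] avail[A=21 B=46] open={R1,R3,R5}
Step 8: reserve R6 A 9 -> on_hand[A=31 B=48] avail[A=12 B=46] open={R1,R3,R5,R6}
Step 9: commit R6 -> on_hand[A=22 B=48] avail[A=12 B=46] open={R1,R3,R5}
Step 10: reserve R7 B 8 -> on_hand[A=22 B=48] avail[A=12 B=38] open={R1,R3,R5,R7}
Step 11: reserve R8 A 6 -> on_hand[A=22 B=48] avail[A=6 B=38] open={R1,R3,R5,R7,R8}
Step 12: cancel R1 -> on_hand[A=22 B=48] avail[A=12 B=38] open={R3,R5,R7,R8}
Final available[B] = 38

Answer: 38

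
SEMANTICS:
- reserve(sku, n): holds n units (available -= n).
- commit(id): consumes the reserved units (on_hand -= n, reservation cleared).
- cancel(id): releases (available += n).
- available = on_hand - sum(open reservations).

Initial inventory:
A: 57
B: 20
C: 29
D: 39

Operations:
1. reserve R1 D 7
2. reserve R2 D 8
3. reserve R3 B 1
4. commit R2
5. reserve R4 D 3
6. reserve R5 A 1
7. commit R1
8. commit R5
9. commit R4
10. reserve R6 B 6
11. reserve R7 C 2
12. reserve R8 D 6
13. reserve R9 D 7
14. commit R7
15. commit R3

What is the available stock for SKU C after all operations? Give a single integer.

Answer: 27

Derivation:
Step 1: reserve R1 D 7 -> on_hand[A=57 B=20 C=29 D=39] avail[A=57 B=20 C=29 D=32] open={R1}
Step 2: reserve R2 D 8 -> on_hand[A=57 B=20 C=29 D=39] avail[A=57 B=20 C=29 D=24] open={R1,R2}
Step 3: reserve R3 B 1 -> on_hand[A=57 B=20 C=29 D=39] avail[A=57 B=19 C=29 D=24] open={R1,R2,R3}
Step 4: commit R2 -> on_hand[A=57 B=20 C=29 D=31] avail[A=57 B=19 C=29 D=24] open={R1,R3}
Step 5: reserve R4 D 3 -> on_hand[A=57 B=20 C=29 D=31] avail[A=57 B=19 C=29 D=21] open={R1,R3,R4}
Step 6: reserve R5 A 1 -> on_hand[A=57 B=20 C=29 D=31] avail[A=56 B=19 C=29 D=21] open={R1,R3,R4,R5}
Step 7: commit R1 -> on_hand[A=57 B=20 C=29 D=24] avail[A=56 B=19 C=29 D=21] open={R3,R4,R5}
Step 8: commit R5 -> on_hand[A=56 B=20 C=29 D=24] avail[A=56 B=19 C=29 D=21] open={R3,R4}
Step 9: commit R4 -> on_hand[A=56 B=20 C=29 D=21] avail[A=56 B=19 C=29 D=21] open={R3}
Step 10: reserve R6 B 6 -> on_hand[A=56 B=20 C=29 D=21] avail[A=56 B=13 C=29 D=21] open={R3,R6}
Step 11: reserve R7 C 2 -> on_hand[A=56 B=20 C=29 D=21] avail[A=56 B=13 C=27 D=21] open={R3,R6,R7}
Step 12: reserve R8 D 6 -> on_hand[A=56 B=20 C=29 D=21] avail[A=56 B=13 C=27 D=15] open={R3,R6,R7,R8}
Step 13: reserve R9 D 7 -> on_hand[A=56 B=20 C=29 D=21] avail[A=56 B=13 C=27 D=8] open={R3,R6,R7,R8,R9}
Step 14: commit R7 -> on_hand[A=56 B=20 C=27 D=21] avail[A=56 B=13 C=27 D=8] open={R3,R6,R8,R9}
Step 15: commit R3 -> on_hand[A=56 B=19 C=27 D=21] avail[A=56 B=13 C=27 D=8] open={R6,R8,R9}
Final available[C] = 27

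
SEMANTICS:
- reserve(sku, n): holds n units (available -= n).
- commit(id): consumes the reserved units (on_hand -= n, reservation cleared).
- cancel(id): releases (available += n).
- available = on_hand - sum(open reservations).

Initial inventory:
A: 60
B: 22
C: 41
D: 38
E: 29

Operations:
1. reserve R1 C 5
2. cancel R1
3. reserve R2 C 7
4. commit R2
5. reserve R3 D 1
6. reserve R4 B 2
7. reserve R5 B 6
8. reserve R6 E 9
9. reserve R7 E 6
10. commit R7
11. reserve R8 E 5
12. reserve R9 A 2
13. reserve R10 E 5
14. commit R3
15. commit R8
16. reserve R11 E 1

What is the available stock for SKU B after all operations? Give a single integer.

Answer: 14

Derivation:
Step 1: reserve R1 C 5 -> on_hand[A=60 B=22 C=41 D=38 E=29] avail[A=60 B=22 C=36 D=38 E=29] open={R1}
Step 2: cancel R1 -> on_hand[A=60 B=22 C=41 D=38 E=29] avail[A=60 B=22 C=41 D=38 E=29] open={}
Step 3: reserve R2 C 7 -> on_hand[A=60 B=22 C=41 D=38 E=29] avail[A=60 B=22 C=34 D=38 E=29] open={R2}
Step 4: commit R2 -> on_hand[A=60 B=22 C=34 D=38 E=29] avail[A=60 B=22 C=34 D=38 E=29] open={}
Step 5: reserve R3 D 1 -> on_hand[A=60 B=22 C=34 D=38 E=29] avail[A=60 B=22 C=34 D=37 E=29] open={R3}
Step 6: reserve R4 B 2 -> on_hand[A=60 B=22 C=34 D=38 E=29] avail[A=60 B=20 C=34 D=37 E=29] open={R3,R4}
Step 7: reserve R5 B 6 -> on_hand[A=60 B=22 C=34 D=38 E=29] avail[A=60 B=14 C=34 D=37 E=29] open={R3,R4,R5}
Step 8: reserve R6 E 9 -> on_hand[A=60 B=22 C=34 D=38 E=29] avail[A=60 B=14 C=34 D=37 E=20] open={R3,R4,R5,R6}
Step 9: reserve R7 E 6 -> on_hand[A=60 B=22 C=34 D=38 E=29] avail[A=60 B=14 C=34 D=37 E=14] open={R3,R4,R5,R6,R7}
Step 10: commit R7 -> on_hand[A=60 B=22 C=34 D=38 E=23] avail[A=60 B=14 C=34 D=37 E=14] open={R3,R4,R5,R6}
Step 11: reserve R8 E 5 -> on_hand[A=60 B=22 C=34 D=38 E=23] avail[A=60 B=14 C=34 D=37 E=9] open={R3,R4,R5,R6,R8}
Step 12: reserve R9 A 2 -> on_hand[A=60 B=22 C=34 D=38 E=23] avail[A=58 B=14 C=34 D=37 E=9] open={R3,R4,R5,R6,R8,R9}
Step 13: reserve R10 E 5 -> on_hand[A=60 B=22 C=34 D=38 E=23] avail[A=58 B=14 C=34 D=37 E=4] open={R10,R3,R4,R5,R6,R8,R9}
Step 14: commit R3 -> on_hand[A=60 B=22 C=34 D=37 E=23] avail[A=58 B=14 C=34 D=37 E=4] open={R10,R4,R5,R6,R8,R9}
Step 15: commit R8 -> on_hand[A=60 B=22 C=34 D=37 E=18] avail[A=58 B=14 C=34 D=37 E=4] open={R10,R4,R5,R6,R9}
Step 16: reserve R11 E 1 -> on_hand[A=60 B=22 C=34 D=37 E=18] avail[A=58 B=14 C=34 D=37 E=3] open={R10,R11,R4,R5,R6,R9}
Final available[B] = 14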